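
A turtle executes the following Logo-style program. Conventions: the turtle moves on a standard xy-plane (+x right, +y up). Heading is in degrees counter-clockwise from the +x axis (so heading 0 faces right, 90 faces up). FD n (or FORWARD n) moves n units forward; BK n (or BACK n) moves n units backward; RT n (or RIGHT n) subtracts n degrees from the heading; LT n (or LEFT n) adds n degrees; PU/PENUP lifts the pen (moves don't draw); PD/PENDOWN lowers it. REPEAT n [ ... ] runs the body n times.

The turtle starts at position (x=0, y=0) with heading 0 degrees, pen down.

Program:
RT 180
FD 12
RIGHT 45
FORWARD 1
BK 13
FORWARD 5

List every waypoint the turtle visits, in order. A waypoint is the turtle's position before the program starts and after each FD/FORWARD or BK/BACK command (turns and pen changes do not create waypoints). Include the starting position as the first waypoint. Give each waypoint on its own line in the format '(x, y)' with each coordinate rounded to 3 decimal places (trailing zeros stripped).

Answer: (0, 0)
(-12, 0)
(-12.707, 0.707)
(-3.515, -8.485)
(-7.05, -4.95)

Derivation:
Executing turtle program step by step:
Start: pos=(0,0), heading=0, pen down
RT 180: heading 0 -> 180
FD 12: (0,0) -> (-12,0) [heading=180, draw]
RT 45: heading 180 -> 135
FD 1: (-12,0) -> (-12.707,0.707) [heading=135, draw]
BK 13: (-12.707,0.707) -> (-3.515,-8.485) [heading=135, draw]
FD 5: (-3.515,-8.485) -> (-7.05,-4.95) [heading=135, draw]
Final: pos=(-7.05,-4.95), heading=135, 4 segment(s) drawn
Waypoints (5 total):
(0, 0)
(-12, 0)
(-12.707, 0.707)
(-3.515, -8.485)
(-7.05, -4.95)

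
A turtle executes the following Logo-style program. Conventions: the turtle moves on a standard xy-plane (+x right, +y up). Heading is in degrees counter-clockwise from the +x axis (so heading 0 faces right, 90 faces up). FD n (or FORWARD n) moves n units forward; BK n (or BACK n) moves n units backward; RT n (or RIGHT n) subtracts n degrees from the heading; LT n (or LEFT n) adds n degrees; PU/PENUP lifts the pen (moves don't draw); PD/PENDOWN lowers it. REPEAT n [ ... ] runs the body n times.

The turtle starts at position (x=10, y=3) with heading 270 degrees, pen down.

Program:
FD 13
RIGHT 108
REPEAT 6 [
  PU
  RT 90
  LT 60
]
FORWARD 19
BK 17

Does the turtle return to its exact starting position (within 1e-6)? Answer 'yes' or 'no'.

Executing turtle program step by step:
Start: pos=(10,3), heading=270, pen down
FD 13: (10,3) -> (10,-10) [heading=270, draw]
RT 108: heading 270 -> 162
REPEAT 6 [
  -- iteration 1/6 --
  PU: pen up
  RT 90: heading 162 -> 72
  LT 60: heading 72 -> 132
  -- iteration 2/6 --
  PU: pen up
  RT 90: heading 132 -> 42
  LT 60: heading 42 -> 102
  -- iteration 3/6 --
  PU: pen up
  RT 90: heading 102 -> 12
  LT 60: heading 12 -> 72
  -- iteration 4/6 --
  PU: pen up
  RT 90: heading 72 -> 342
  LT 60: heading 342 -> 42
  -- iteration 5/6 --
  PU: pen up
  RT 90: heading 42 -> 312
  LT 60: heading 312 -> 12
  -- iteration 6/6 --
  PU: pen up
  RT 90: heading 12 -> 282
  LT 60: heading 282 -> 342
]
FD 19: (10,-10) -> (28.07,-15.871) [heading=342, move]
BK 17: (28.07,-15.871) -> (11.902,-10.618) [heading=342, move]
Final: pos=(11.902,-10.618), heading=342, 1 segment(s) drawn

Start position: (10, 3)
Final position: (11.902, -10.618)
Distance = 13.75; >= 1e-6 -> NOT closed

Answer: no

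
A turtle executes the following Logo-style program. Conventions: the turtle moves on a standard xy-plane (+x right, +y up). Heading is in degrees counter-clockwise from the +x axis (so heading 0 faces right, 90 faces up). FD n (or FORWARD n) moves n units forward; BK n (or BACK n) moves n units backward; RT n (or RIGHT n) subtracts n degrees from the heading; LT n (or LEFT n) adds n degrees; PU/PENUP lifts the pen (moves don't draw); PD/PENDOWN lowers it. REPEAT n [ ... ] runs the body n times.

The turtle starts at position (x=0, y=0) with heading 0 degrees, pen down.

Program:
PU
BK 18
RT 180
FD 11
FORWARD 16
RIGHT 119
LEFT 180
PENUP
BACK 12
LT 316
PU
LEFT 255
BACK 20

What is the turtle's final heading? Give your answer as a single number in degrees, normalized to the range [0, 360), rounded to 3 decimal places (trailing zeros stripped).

Executing turtle program step by step:
Start: pos=(0,0), heading=0, pen down
PU: pen up
BK 18: (0,0) -> (-18,0) [heading=0, move]
RT 180: heading 0 -> 180
FD 11: (-18,0) -> (-29,0) [heading=180, move]
FD 16: (-29,0) -> (-45,0) [heading=180, move]
RT 119: heading 180 -> 61
LT 180: heading 61 -> 241
PU: pen up
BK 12: (-45,0) -> (-39.182,10.495) [heading=241, move]
LT 316: heading 241 -> 197
PU: pen up
LT 255: heading 197 -> 92
BK 20: (-39.182,10.495) -> (-38.484,-9.492) [heading=92, move]
Final: pos=(-38.484,-9.492), heading=92, 0 segment(s) drawn

Answer: 92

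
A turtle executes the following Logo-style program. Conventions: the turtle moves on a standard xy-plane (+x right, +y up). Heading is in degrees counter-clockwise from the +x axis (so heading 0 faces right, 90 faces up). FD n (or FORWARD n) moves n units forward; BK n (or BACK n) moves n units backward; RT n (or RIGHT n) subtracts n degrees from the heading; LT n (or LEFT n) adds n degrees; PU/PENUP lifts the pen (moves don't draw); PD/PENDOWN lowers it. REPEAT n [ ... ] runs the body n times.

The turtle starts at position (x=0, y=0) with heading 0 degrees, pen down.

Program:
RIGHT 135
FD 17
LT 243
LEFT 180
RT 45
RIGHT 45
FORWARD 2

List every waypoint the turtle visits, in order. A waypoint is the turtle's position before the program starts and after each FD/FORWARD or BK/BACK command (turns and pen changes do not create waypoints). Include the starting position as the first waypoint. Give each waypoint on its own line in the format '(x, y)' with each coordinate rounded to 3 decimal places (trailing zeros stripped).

Answer: (0, 0)
(-12.021, -12.021)
(-13.923, -12.639)

Derivation:
Executing turtle program step by step:
Start: pos=(0,0), heading=0, pen down
RT 135: heading 0 -> 225
FD 17: (0,0) -> (-12.021,-12.021) [heading=225, draw]
LT 243: heading 225 -> 108
LT 180: heading 108 -> 288
RT 45: heading 288 -> 243
RT 45: heading 243 -> 198
FD 2: (-12.021,-12.021) -> (-13.923,-12.639) [heading=198, draw]
Final: pos=(-13.923,-12.639), heading=198, 2 segment(s) drawn
Waypoints (3 total):
(0, 0)
(-12.021, -12.021)
(-13.923, -12.639)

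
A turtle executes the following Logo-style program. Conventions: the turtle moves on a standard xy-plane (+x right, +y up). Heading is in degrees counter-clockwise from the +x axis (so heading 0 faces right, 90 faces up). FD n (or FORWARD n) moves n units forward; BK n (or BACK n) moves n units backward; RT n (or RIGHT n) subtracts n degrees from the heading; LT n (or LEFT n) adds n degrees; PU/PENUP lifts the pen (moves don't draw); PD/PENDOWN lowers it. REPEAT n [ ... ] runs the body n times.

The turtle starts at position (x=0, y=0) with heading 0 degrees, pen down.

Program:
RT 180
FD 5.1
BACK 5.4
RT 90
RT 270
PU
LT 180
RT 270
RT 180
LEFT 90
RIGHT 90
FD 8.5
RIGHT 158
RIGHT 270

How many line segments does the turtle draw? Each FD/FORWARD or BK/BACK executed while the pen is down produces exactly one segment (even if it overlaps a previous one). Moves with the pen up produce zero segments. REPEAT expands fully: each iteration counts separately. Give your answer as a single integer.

Executing turtle program step by step:
Start: pos=(0,0), heading=0, pen down
RT 180: heading 0 -> 180
FD 5.1: (0,0) -> (-5.1,0) [heading=180, draw]
BK 5.4: (-5.1,0) -> (0.3,0) [heading=180, draw]
RT 90: heading 180 -> 90
RT 270: heading 90 -> 180
PU: pen up
LT 180: heading 180 -> 0
RT 270: heading 0 -> 90
RT 180: heading 90 -> 270
LT 90: heading 270 -> 0
RT 90: heading 0 -> 270
FD 8.5: (0.3,0) -> (0.3,-8.5) [heading=270, move]
RT 158: heading 270 -> 112
RT 270: heading 112 -> 202
Final: pos=(0.3,-8.5), heading=202, 2 segment(s) drawn
Segments drawn: 2

Answer: 2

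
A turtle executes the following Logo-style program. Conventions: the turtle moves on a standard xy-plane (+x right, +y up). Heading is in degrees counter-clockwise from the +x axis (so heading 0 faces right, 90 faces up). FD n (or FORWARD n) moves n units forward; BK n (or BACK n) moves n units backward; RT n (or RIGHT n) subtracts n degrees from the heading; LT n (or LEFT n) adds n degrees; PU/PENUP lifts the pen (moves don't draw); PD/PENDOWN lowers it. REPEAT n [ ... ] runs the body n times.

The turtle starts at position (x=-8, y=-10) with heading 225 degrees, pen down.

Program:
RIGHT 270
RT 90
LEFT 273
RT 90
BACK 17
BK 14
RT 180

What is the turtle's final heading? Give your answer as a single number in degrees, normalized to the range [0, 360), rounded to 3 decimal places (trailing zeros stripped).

Executing turtle program step by step:
Start: pos=(-8,-10), heading=225, pen down
RT 270: heading 225 -> 315
RT 90: heading 315 -> 225
LT 273: heading 225 -> 138
RT 90: heading 138 -> 48
BK 17: (-8,-10) -> (-19.375,-22.633) [heading=48, draw]
BK 14: (-19.375,-22.633) -> (-28.743,-33.037) [heading=48, draw]
RT 180: heading 48 -> 228
Final: pos=(-28.743,-33.037), heading=228, 2 segment(s) drawn

Answer: 228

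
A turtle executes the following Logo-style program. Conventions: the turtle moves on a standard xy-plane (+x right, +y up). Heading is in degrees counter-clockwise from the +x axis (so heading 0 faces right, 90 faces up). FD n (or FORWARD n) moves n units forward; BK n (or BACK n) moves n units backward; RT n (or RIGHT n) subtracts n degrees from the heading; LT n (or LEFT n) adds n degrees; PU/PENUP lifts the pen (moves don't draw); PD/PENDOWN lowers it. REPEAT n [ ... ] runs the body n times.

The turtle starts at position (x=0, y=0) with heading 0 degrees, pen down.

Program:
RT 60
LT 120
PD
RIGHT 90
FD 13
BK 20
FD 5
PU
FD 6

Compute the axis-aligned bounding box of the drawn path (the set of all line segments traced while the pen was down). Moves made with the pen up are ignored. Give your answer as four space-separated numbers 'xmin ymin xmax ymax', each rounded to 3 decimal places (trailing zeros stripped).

Answer: -6.062 -6.5 11.258 3.5

Derivation:
Executing turtle program step by step:
Start: pos=(0,0), heading=0, pen down
RT 60: heading 0 -> 300
LT 120: heading 300 -> 60
PD: pen down
RT 90: heading 60 -> 330
FD 13: (0,0) -> (11.258,-6.5) [heading=330, draw]
BK 20: (11.258,-6.5) -> (-6.062,3.5) [heading=330, draw]
FD 5: (-6.062,3.5) -> (-1.732,1) [heading=330, draw]
PU: pen up
FD 6: (-1.732,1) -> (3.464,-2) [heading=330, move]
Final: pos=(3.464,-2), heading=330, 3 segment(s) drawn

Segment endpoints: x in {-6.062, -1.732, 0, 11.258}, y in {-6.5, 0, 1, 3.5}
xmin=-6.062, ymin=-6.5, xmax=11.258, ymax=3.5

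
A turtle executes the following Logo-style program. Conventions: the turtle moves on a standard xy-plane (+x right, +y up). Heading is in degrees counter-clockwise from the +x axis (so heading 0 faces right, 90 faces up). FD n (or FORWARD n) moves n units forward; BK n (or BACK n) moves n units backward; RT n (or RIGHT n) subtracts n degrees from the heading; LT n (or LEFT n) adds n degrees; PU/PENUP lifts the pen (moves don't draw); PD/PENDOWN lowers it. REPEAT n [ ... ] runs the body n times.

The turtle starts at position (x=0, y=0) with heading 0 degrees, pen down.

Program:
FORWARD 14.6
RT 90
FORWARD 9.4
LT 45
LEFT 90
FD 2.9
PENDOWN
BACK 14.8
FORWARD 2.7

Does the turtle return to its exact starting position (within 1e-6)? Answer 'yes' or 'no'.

Answer: no

Derivation:
Executing turtle program step by step:
Start: pos=(0,0), heading=0, pen down
FD 14.6: (0,0) -> (14.6,0) [heading=0, draw]
RT 90: heading 0 -> 270
FD 9.4: (14.6,0) -> (14.6,-9.4) [heading=270, draw]
LT 45: heading 270 -> 315
LT 90: heading 315 -> 45
FD 2.9: (14.6,-9.4) -> (16.651,-7.349) [heading=45, draw]
PD: pen down
BK 14.8: (16.651,-7.349) -> (6.185,-17.815) [heading=45, draw]
FD 2.7: (6.185,-17.815) -> (8.095,-15.905) [heading=45, draw]
Final: pos=(8.095,-15.905), heading=45, 5 segment(s) drawn

Start position: (0, 0)
Final position: (8.095, -15.905)
Distance = 17.847; >= 1e-6 -> NOT closed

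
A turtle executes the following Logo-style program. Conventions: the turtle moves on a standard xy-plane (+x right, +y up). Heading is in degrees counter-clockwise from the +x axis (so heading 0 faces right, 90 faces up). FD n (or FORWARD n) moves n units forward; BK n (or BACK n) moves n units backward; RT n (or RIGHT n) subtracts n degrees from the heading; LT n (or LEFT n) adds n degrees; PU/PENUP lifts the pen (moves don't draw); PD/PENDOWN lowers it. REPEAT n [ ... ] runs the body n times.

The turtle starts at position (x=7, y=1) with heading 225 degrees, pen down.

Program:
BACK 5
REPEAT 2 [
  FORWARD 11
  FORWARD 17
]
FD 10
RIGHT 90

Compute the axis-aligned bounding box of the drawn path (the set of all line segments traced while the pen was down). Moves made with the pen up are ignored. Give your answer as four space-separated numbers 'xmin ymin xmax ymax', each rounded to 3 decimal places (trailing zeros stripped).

Answer: -36.134 -42.134 10.536 4.536

Derivation:
Executing turtle program step by step:
Start: pos=(7,1), heading=225, pen down
BK 5: (7,1) -> (10.536,4.536) [heading=225, draw]
REPEAT 2 [
  -- iteration 1/2 --
  FD 11: (10.536,4.536) -> (2.757,-3.243) [heading=225, draw]
  FD 17: (2.757,-3.243) -> (-9.263,-15.263) [heading=225, draw]
  -- iteration 2/2 --
  FD 11: (-9.263,-15.263) -> (-17.042,-23.042) [heading=225, draw]
  FD 17: (-17.042,-23.042) -> (-29.062,-35.062) [heading=225, draw]
]
FD 10: (-29.062,-35.062) -> (-36.134,-42.134) [heading=225, draw]
RT 90: heading 225 -> 135
Final: pos=(-36.134,-42.134), heading=135, 6 segment(s) drawn

Segment endpoints: x in {-36.134, -29.062, -17.042, -9.263, 2.757, 7, 10.536}, y in {-42.134, -35.062, -23.042, -15.263, -3.243, 1, 4.536}
xmin=-36.134, ymin=-42.134, xmax=10.536, ymax=4.536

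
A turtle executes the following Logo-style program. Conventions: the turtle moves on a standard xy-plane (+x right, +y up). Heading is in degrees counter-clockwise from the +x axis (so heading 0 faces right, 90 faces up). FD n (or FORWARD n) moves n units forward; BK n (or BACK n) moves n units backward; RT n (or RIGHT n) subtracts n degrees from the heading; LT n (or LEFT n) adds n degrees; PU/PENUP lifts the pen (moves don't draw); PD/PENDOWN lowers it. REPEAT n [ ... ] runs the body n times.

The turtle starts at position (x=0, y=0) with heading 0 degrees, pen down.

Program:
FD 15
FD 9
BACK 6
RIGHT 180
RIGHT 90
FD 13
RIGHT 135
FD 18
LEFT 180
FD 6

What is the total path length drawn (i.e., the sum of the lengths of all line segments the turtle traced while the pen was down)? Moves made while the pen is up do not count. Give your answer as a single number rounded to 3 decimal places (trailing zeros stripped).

Executing turtle program step by step:
Start: pos=(0,0), heading=0, pen down
FD 15: (0,0) -> (15,0) [heading=0, draw]
FD 9: (15,0) -> (24,0) [heading=0, draw]
BK 6: (24,0) -> (18,0) [heading=0, draw]
RT 180: heading 0 -> 180
RT 90: heading 180 -> 90
FD 13: (18,0) -> (18,13) [heading=90, draw]
RT 135: heading 90 -> 315
FD 18: (18,13) -> (30.728,0.272) [heading=315, draw]
LT 180: heading 315 -> 135
FD 6: (30.728,0.272) -> (26.485,4.515) [heading=135, draw]
Final: pos=(26.485,4.515), heading=135, 6 segment(s) drawn

Segment lengths:
  seg 1: (0,0) -> (15,0), length = 15
  seg 2: (15,0) -> (24,0), length = 9
  seg 3: (24,0) -> (18,0), length = 6
  seg 4: (18,0) -> (18,13), length = 13
  seg 5: (18,13) -> (30.728,0.272), length = 18
  seg 6: (30.728,0.272) -> (26.485,4.515), length = 6
Total = 67

Answer: 67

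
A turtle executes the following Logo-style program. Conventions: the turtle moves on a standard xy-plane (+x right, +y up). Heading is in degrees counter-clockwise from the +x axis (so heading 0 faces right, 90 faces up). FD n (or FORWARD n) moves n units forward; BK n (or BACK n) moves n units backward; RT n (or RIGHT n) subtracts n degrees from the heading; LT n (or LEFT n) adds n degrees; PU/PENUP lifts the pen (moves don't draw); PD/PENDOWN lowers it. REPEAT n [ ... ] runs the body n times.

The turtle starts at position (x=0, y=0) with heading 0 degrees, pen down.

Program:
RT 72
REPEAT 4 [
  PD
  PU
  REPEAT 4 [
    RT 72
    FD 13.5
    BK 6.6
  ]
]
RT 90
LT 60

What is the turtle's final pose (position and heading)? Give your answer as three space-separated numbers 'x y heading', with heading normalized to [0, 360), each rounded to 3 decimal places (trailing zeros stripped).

Executing turtle program step by step:
Start: pos=(0,0), heading=0, pen down
RT 72: heading 0 -> 288
REPEAT 4 [
  -- iteration 1/4 --
  PD: pen down
  PU: pen up
  REPEAT 4 [
    -- iteration 1/4 --
    RT 72: heading 288 -> 216
    FD 13.5: (0,0) -> (-10.922,-7.935) [heading=216, move]
    BK 6.6: (-10.922,-7.935) -> (-5.582,-4.056) [heading=216, move]
    -- iteration 2/4 --
    RT 72: heading 216 -> 144
    FD 13.5: (-5.582,-4.056) -> (-16.504,3.879) [heading=144, move]
    BK 6.6: (-16.504,3.879) -> (-11.164,0) [heading=144, move]
    -- iteration 3/4 --
    RT 72: heading 144 -> 72
    FD 13.5: (-11.164,0) -> (-6.993,12.839) [heading=72, move]
    BK 6.6: (-6.993,12.839) -> (-9.032,6.562) [heading=72, move]
    -- iteration 4/4 --
    RT 72: heading 72 -> 0
    FD 13.5: (-9.032,6.562) -> (4.468,6.562) [heading=0, move]
    BK 6.6: (4.468,6.562) -> (-2.132,6.562) [heading=0, move]
  ]
  -- iteration 2/4 --
  PD: pen down
  PU: pen up
  REPEAT 4 [
    -- iteration 1/4 --
    RT 72: heading 0 -> 288
    FD 13.5: (-2.132,6.562) -> (2.04,-6.277) [heading=288, move]
    BK 6.6: (2.04,-6.277) -> (0,0) [heading=288, move]
    -- iteration 2/4 --
    RT 72: heading 288 -> 216
    FD 13.5: (0,0) -> (-10.922,-7.935) [heading=216, move]
    BK 6.6: (-10.922,-7.935) -> (-5.582,-4.056) [heading=216, move]
    -- iteration 3/4 --
    RT 72: heading 216 -> 144
    FD 13.5: (-5.582,-4.056) -> (-16.504,3.879) [heading=144, move]
    BK 6.6: (-16.504,3.879) -> (-11.164,0) [heading=144, move]
    -- iteration 4/4 --
    RT 72: heading 144 -> 72
    FD 13.5: (-11.164,0) -> (-6.993,12.839) [heading=72, move]
    BK 6.6: (-6.993,12.839) -> (-9.032,6.562) [heading=72, move]
  ]
  -- iteration 3/4 --
  PD: pen down
  PU: pen up
  REPEAT 4 [
    -- iteration 1/4 --
    RT 72: heading 72 -> 0
    FD 13.5: (-9.032,6.562) -> (4.468,6.562) [heading=0, move]
    BK 6.6: (4.468,6.562) -> (-2.132,6.562) [heading=0, move]
    -- iteration 2/4 --
    RT 72: heading 0 -> 288
    FD 13.5: (-2.132,6.562) -> (2.04,-6.277) [heading=288, move]
    BK 6.6: (2.04,-6.277) -> (0,0) [heading=288, move]
    -- iteration 3/4 --
    RT 72: heading 288 -> 216
    FD 13.5: (0,0) -> (-10.922,-7.935) [heading=216, move]
    BK 6.6: (-10.922,-7.935) -> (-5.582,-4.056) [heading=216, move]
    -- iteration 4/4 --
    RT 72: heading 216 -> 144
    FD 13.5: (-5.582,-4.056) -> (-16.504,3.879) [heading=144, move]
    BK 6.6: (-16.504,3.879) -> (-11.164,0) [heading=144, move]
  ]
  -- iteration 4/4 --
  PD: pen down
  PU: pen up
  REPEAT 4 [
    -- iteration 1/4 --
    RT 72: heading 144 -> 72
    FD 13.5: (-11.164,0) -> (-6.993,12.839) [heading=72, move]
    BK 6.6: (-6.993,12.839) -> (-9.032,6.562) [heading=72, move]
    -- iteration 2/4 --
    RT 72: heading 72 -> 0
    FD 13.5: (-9.032,6.562) -> (4.468,6.562) [heading=0, move]
    BK 6.6: (4.468,6.562) -> (-2.132,6.562) [heading=0, move]
    -- iteration 3/4 --
    RT 72: heading 0 -> 288
    FD 13.5: (-2.132,6.562) -> (2.04,-6.277) [heading=288, move]
    BK 6.6: (2.04,-6.277) -> (0,0) [heading=288, move]
    -- iteration 4/4 --
    RT 72: heading 288 -> 216
    FD 13.5: (0,0) -> (-10.922,-7.935) [heading=216, move]
    BK 6.6: (-10.922,-7.935) -> (-5.582,-4.056) [heading=216, move]
  ]
]
RT 90: heading 216 -> 126
LT 60: heading 126 -> 186
Final: pos=(-5.582,-4.056), heading=186, 0 segment(s) drawn

Answer: -5.582 -4.056 186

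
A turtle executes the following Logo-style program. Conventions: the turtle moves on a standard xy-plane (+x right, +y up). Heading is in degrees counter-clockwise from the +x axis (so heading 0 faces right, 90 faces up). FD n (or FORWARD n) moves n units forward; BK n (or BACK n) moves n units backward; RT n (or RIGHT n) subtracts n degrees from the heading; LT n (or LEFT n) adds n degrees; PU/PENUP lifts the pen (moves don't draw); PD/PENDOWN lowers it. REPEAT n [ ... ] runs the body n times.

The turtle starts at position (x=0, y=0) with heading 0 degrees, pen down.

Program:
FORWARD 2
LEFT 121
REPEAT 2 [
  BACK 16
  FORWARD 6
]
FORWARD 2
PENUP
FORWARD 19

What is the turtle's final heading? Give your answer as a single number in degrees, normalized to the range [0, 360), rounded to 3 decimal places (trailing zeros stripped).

Executing turtle program step by step:
Start: pos=(0,0), heading=0, pen down
FD 2: (0,0) -> (2,0) [heading=0, draw]
LT 121: heading 0 -> 121
REPEAT 2 [
  -- iteration 1/2 --
  BK 16: (2,0) -> (10.241,-13.715) [heading=121, draw]
  FD 6: (10.241,-13.715) -> (7.15,-8.572) [heading=121, draw]
  -- iteration 2/2 --
  BK 16: (7.15,-8.572) -> (15.391,-22.286) [heading=121, draw]
  FD 6: (15.391,-22.286) -> (12.301,-17.143) [heading=121, draw]
]
FD 2: (12.301,-17.143) -> (11.271,-15.429) [heading=121, draw]
PU: pen up
FD 19: (11.271,-15.429) -> (1.485,0.857) [heading=121, move]
Final: pos=(1.485,0.857), heading=121, 6 segment(s) drawn

Answer: 121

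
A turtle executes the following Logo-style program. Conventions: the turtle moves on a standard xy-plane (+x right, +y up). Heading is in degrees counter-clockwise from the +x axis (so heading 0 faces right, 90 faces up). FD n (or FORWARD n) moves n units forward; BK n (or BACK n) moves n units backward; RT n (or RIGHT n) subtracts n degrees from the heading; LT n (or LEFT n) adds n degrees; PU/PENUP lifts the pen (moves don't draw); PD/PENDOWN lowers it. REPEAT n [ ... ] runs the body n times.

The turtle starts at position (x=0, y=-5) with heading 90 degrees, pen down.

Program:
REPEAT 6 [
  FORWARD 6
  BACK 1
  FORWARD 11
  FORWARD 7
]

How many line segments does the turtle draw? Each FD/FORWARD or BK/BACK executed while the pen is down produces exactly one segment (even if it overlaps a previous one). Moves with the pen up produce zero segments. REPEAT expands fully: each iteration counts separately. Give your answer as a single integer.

Answer: 24

Derivation:
Executing turtle program step by step:
Start: pos=(0,-5), heading=90, pen down
REPEAT 6 [
  -- iteration 1/6 --
  FD 6: (0,-5) -> (0,1) [heading=90, draw]
  BK 1: (0,1) -> (0,0) [heading=90, draw]
  FD 11: (0,0) -> (0,11) [heading=90, draw]
  FD 7: (0,11) -> (0,18) [heading=90, draw]
  -- iteration 2/6 --
  FD 6: (0,18) -> (0,24) [heading=90, draw]
  BK 1: (0,24) -> (0,23) [heading=90, draw]
  FD 11: (0,23) -> (0,34) [heading=90, draw]
  FD 7: (0,34) -> (0,41) [heading=90, draw]
  -- iteration 3/6 --
  FD 6: (0,41) -> (0,47) [heading=90, draw]
  BK 1: (0,47) -> (0,46) [heading=90, draw]
  FD 11: (0,46) -> (0,57) [heading=90, draw]
  FD 7: (0,57) -> (0,64) [heading=90, draw]
  -- iteration 4/6 --
  FD 6: (0,64) -> (0,70) [heading=90, draw]
  BK 1: (0,70) -> (0,69) [heading=90, draw]
  FD 11: (0,69) -> (0,80) [heading=90, draw]
  FD 7: (0,80) -> (0,87) [heading=90, draw]
  -- iteration 5/6 --
  FD 6: (0,87) -> (0,93) [heading=90, draw]
  BK 1: (0,93) -> (0,92) [heading=90, draw]
  FD 11: (0,92) -> (0,103) [heading=90, draw]
  FD 7: (0,103) -> (0,110) [heading=90, draw]
  -- iteration 6/6 --
  FD 6: (0,110) -> (0,116) [heading=90, draw]
  BK 1: (0,116) -> (0,115) [heading=90, draw]
  FD 11: (0,115) -> (0,126) [heading=90, draw]
  FD 7: (0,126) -> (0,133) [heading=90, draw]
]
Final: pos=(0,133), heading=90, 24 segment(s) drawn
Segments drawn: 24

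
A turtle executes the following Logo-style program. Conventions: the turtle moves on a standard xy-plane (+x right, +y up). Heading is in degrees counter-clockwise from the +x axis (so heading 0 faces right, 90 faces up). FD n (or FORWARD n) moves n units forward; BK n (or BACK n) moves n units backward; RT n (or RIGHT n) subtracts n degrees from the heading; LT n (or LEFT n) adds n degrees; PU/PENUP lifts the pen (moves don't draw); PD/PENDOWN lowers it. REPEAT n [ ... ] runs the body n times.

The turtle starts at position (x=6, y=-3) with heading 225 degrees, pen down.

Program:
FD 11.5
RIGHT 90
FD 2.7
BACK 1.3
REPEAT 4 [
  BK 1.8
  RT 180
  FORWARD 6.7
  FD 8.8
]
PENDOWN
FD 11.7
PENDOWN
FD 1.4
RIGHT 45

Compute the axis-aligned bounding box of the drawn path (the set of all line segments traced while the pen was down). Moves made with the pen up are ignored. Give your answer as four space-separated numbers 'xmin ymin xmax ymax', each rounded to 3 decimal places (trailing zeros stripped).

Answer: -12.385 -22.375 9.111 -0.879

Derivation:
Executing turtle program step by step:
Start: pos=(6,-3), heading=225, pen down
FD 11.5: (6,-3) -> (-2.132,-11.132) [heading=225, draw]
RT 90: heading 225 -> 135
FD 2.7: (-2.132,-11.132) -> (-4.041,-9.223) [heading=135, draw]
BK 1.3: (-4.041,-9.223) -> (-3.122,-10.142) [heading=135, draw]
REPEAT 4 [
  -- iteration 1/4 --
  BK 1.8: (-3.122,-10.142) -> (-1.849,-11.415) [heading=135, draw]
  RT 180: heading 135 -> 315
  FD 6.7: (-1.849,-11.415) -> (2.889,-16.152) [heading=315, draw]
  FD 8.8: (2.889,-16.152) -> (9.111,-22.375) [heading=315, draw]
  -- iteration 2/4 --
  BK 1.8: (9.111,-22.375) -> (7.838,-21.102) [heading=315, draw]
  RT 180: heading 315 -> 135
  FD 6.7: (7.838,-21.102) -> (3.101,-16.364) [heading=135, draw]
  FD 8.8: (3.101,-16.364) -> (-3.122,-10.142) [heading=135, draw]
  -- iteration 3/4 --
  BK 1.8: (-3.122,-10.142) -> (-1.849,-11.415) [heading=135, draw]
  RT 180: heading 135 -> 315
  FD 6.7: (-1.849,-11.415) -> (2.889,-16.152) [heading=315, draw]
  FD 8.8: (2.889,-16.152) -> (9.111,-22.375) [heading=315, draw]
  -- iteration 4/4 --
  BK 1.8: (9.111,-22.375) -> (7.838,-21.102) [heading=315, draw]
  RT 180: heading 315 -> 135
  FD 6.7: (7.838,-21.102) -> (3.101,-16.364) [heading=135, draw]
  FD 8.8: (3.101,-16.364) -> (-3.122,-10.142) [heading=135, draw]
]
PD: pen down
FD 11.7: (-3.122,-10.142) -> (-11.395,-1.869) [heading=135, draw]
PD: pen down
FD 1.4: (-11.395,-1.869) -> (-12.385,-0.879) [heading=135, draw]
RT 45: heading 135 -> 90
Final: pos=(-12.385,-0.879), heading=90, 17 segment(s) drawn

Segment endpoints: x in {-12.385, -11.395, -4.041, -3.122, -3.122, -3.122, -2.132, -1.849, -1.849, 2.889, 3.101, 3.101, 6, 7.838, 9.111}, y in {-22.375, -22.375, -21.102, -21.102, -16.364, -16.364, -16.152, -11.415, -11.415, -11.132, -10.142, -10.142, -10.142, -9.223, -3, -1.869, -0.879}
xmin=-12.385, ymin=-22.375, xmax=9.111, ymax=-0.879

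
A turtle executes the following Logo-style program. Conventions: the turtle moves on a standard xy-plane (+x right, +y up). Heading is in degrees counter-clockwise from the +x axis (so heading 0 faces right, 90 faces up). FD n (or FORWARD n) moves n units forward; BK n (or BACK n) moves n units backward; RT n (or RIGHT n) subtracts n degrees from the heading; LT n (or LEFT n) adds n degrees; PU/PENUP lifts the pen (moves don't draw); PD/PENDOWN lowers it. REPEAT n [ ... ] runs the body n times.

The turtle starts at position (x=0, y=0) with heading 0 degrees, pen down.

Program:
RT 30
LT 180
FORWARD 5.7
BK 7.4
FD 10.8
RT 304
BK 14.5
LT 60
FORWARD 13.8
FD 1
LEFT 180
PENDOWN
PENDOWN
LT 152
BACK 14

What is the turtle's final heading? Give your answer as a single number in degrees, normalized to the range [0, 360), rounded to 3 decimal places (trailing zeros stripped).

Executing turtle program step by step:
Start: pos=(0,0), heading=0, pen down
RT 30: heading 0 -> 330
LT 180: heading 330 -> 150
FD 5.7: (0,0) -> (-4.936,2.85) [heading=150, draw]
BK 7.4: (-4.936,2.85) -> (1.472,-0.85) [heading=150, draw]
FD 10.8: (1.472,-0.85) -> (-7.881,4.55) [heading=150, draw]
RT 304: heading 150 -> 206
BK 14.5: (-7.881,4.55) -> (5.152,10.906) [heading=206, draw]
LT 60: heading 206 -> 266
FD 13.8: (5.152,10.906) -> (4.189,-2.86) [heading=266, draw]
FD 1: (4.189,-2.86) -> (4.119,-3.858) [heading=266, draw]
LT 180: heading 266 -> 86
PD: pen down
PD: pen down
LT 152: heading 86 -> 238
BK 14: (4.119,-3.858) -> (11.538,8.015) [heading=238, draw]
Final: pos=(11.538,8.015), heading=238, 7 segment(s) drawn

Answer: 238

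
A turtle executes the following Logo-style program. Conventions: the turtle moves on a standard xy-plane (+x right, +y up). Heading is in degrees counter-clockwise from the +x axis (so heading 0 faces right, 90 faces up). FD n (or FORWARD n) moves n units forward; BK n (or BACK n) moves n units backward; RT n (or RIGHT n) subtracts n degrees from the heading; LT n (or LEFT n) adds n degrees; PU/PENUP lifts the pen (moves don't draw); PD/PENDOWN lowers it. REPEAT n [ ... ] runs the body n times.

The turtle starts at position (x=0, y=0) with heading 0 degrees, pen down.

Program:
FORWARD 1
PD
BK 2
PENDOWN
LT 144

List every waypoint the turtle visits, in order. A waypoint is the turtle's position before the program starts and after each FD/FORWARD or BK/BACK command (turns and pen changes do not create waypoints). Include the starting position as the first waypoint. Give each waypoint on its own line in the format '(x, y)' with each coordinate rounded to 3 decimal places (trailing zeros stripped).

Executing turtle program step by step:
Start: pos=(0,0), heading=0, pen down
FD 1: (0,0) -> (1,0) [heading=0, draw]
PD: pen down
BK 2: (1,0) -> (-1,0) [heading=0, draw]
PD: pen down
LT 144: heading 0 -> 144
Final: pos=(-1,0), heading=144, 2 segment(s) drawn
Waypoints (3 total):
(0, 0)
(1, 0)
(-1, 0)

Answer: (0, 0)
(1, 0)
(-1, 0)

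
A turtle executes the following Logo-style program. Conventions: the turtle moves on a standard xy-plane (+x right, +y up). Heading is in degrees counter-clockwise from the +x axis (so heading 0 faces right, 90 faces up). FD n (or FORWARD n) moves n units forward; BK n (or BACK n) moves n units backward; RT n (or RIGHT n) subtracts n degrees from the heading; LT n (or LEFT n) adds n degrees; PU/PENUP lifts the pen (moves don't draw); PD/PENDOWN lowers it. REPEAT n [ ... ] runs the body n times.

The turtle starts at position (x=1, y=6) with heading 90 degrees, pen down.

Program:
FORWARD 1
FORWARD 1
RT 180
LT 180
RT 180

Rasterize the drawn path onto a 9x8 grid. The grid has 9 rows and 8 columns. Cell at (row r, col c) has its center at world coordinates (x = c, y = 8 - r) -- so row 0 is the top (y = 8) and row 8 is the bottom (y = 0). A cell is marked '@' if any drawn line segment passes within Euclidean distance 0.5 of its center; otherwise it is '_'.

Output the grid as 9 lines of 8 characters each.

Answer: _@______
_@______
_@______
________
________
________
________
________
________

Derivation:
Segment 0: (1,6) -> (1,7)
Segment 1: (1,7) -> (1,8)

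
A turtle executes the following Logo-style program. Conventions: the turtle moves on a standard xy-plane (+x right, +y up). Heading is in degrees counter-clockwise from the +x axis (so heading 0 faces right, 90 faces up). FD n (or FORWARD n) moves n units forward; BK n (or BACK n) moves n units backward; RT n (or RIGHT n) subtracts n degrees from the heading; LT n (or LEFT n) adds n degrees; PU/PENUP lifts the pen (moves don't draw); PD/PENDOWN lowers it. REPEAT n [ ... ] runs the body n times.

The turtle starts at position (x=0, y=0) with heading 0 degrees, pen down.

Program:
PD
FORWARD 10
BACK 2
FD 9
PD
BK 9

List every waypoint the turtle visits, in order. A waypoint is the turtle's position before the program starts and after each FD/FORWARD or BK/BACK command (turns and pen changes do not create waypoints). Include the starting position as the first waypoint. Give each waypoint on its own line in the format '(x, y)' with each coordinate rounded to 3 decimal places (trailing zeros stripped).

Executing turtle program step by step:
Start: pos=(0,0), heading=0, pen down
PD: pen down
FD 10: (0,0) -> (10,0) [heading=0, draw]
BK 2: (10,0) -> (8,0) [heading=0, draw]
FD 9: (8,0) -> (17,0) [heading=0, draw]
PD: pen down
BK 9: (17,0) -> (8,0) [heading=0, draw]
Final: pos=(8,0), heading=0, 4 segment(s) drawn
Waypoints (5 total):
(0, 0)
(10, 0)
(8, 0)
(17, 0)
(8, 0)

Answer: (0, 0)
(10, 0)
(8, 0)
(17, 0)
(8, 0)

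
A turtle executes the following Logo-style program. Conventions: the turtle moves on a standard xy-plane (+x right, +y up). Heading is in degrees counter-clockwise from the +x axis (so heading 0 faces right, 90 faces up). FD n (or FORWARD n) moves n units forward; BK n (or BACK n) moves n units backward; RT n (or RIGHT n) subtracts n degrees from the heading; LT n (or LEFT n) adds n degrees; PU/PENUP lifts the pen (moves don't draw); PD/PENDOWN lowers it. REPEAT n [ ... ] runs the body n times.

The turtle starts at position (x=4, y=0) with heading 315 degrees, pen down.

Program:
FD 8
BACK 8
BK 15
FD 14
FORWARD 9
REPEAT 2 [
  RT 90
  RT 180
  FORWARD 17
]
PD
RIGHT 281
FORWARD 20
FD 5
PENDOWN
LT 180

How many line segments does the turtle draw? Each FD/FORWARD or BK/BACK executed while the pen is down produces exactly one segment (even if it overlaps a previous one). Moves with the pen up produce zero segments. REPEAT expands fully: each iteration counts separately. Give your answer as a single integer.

Executing turtle program step by step:
Start: pos=(4,0), heading=315, pen down
FD 8: (4,0) -> (9.657,-5.657) [heading=315, draw]
BK 8: (9.657,-5.657) -> (4,0) [heading=315, draw]
BK 15: (4,0) -> (-6.607,10.607) [heading=315, draw]
FD 14: (-6.607,10.607) -> (3.293,0.707) [heading=315, draw]
FD 9: (3.293,0.707) -> (9.657,-5.657) [heading=315, draw]
REPEAT 2 [
  -- iteration 1/2 --
  RT 90: heading 315 -> 225
  RT 180: heading 225 -> 45
  FD 17: (9.657,-5.657) -> (21.678,6.364) [heading=45, draw]
  -- iteration 2/2 --
  RT 90: heading 45 -> 315
  RT 180: heading 315 -> 135
  FD 17: (21.678,6.364) -> (9.657,18.385) [heading=135, draw]
]
PD: pen down
RT 281: heading 135 -> 214
FD 20: (9.657,18.385) -> (-6.924,7.201) [heading=214, draw]
FD 5: (-6.924,7.201) -> (-11.069,4.405) [heading=214, draw]
PD: pen down
LT 180: heading 214 -> 34
Final: pos=(-11.069,4.405), heading=34, 9 segment(s) drawn
Segments drawn: 9

Answer: 9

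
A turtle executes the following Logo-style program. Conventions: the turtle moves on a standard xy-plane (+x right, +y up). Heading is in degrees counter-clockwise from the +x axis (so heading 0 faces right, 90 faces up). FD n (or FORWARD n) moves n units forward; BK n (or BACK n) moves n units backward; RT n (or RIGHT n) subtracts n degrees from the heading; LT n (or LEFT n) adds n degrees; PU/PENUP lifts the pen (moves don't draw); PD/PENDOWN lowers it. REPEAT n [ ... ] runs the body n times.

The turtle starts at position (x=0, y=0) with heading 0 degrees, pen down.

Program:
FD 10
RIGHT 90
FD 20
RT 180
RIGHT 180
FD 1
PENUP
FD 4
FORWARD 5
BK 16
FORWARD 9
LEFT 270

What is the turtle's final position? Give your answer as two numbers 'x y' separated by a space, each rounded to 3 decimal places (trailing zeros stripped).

Executing turtle program step by step:
Start: pos=(0,0), heading=0, pen down
FD 10: (0,0) -> (10,0) [heading=0, draw]
RT 90: heading 0 -> 270
FD 20: (10,0) -> (10,-20) [heading=270, draw]
RT 180: heading 270 -> 90
RT 180: heading 90 -> 270
FD 1: (10,-20) -> (10,-21) [heading=270, draw]
PU: pen up
FD 4: (10,-21) -> (10,-25) [heading=270, move]
FD 5: (10,-25) -> (10,-30) [heading=270, move]
BK 16: (10,-30) -> (10,-14) [heading=270, move]
FD 9: (10,-14) -> (10,-23) [heading=270, move]
LT 270: heading 270 -> 180
Final: pos=(10,-23), heading=180, 3 segment(s) drawn

Answer: 10 -23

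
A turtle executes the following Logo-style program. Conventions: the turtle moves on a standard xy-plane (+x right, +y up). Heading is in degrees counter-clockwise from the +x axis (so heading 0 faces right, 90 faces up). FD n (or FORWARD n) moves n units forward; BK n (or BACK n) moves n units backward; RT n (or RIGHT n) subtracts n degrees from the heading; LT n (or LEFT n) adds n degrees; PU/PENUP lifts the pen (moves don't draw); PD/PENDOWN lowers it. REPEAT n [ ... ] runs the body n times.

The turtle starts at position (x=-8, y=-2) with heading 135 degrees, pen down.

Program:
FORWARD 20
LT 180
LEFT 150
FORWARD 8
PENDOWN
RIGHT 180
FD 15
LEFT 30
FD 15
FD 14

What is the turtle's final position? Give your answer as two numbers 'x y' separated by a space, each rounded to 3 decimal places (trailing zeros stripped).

Executing turtle program step by step:
Start: pos=(-8,-2), heading=135, pen down
FD 20: (-8,-2) -> (-22.142,12.142) [heading=135, draw]
LT 180: heading 135 -> 315
LT 150: heading 315 -> 105
FD 8: (-22.142,12.142) -> (-24.213,19.87) [heading=105, draw]
PD: pen down
RT 180: heading 105 -> 285
FD 15: (-24.213,19.87) -> (-20.33,5.381) [heading=285, draw]
LT 30: heading 285 -> 315
FD 15: (-20.33,5.381) -> (-9.724,-5.226) [heading=315, draw]
FD 14: (-9.724,-5.226) -> (0.176,-15.125) [heading=315, draw]
Final: pos=(0.176,-15.125), heading=315, 5 segment(s) drawn

Answer: 0.176 -15.125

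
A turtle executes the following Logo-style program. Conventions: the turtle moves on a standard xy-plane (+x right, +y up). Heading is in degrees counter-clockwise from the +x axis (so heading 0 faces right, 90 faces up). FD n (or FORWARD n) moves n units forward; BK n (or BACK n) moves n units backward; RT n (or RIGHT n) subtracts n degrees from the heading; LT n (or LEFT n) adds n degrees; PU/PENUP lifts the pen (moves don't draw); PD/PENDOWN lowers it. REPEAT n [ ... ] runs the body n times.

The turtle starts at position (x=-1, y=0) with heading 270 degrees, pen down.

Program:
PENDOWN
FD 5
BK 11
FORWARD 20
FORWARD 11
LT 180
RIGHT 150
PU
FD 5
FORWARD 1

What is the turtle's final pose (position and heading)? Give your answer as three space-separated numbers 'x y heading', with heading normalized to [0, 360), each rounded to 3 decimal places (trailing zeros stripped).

Executing turtle program step by step:
Start: pos=(-1,0), heading=270, pen down
PD: pen down
FD 5: (-1,0) -> (-1,-5) [heading=270, draw]
BK 11: (-1,-5) -> (-1,6) [heading=270, draw]
FD 20: (-1,6) -> (-1,-14) [heading=270, draw]
FD 11: (-1,-14) -> (-1,-25) [heading=270, draw]
LT 180: heading 270 -> 90
RT 150: heading 90 -> 300
PU: pen up
FD 5: (-1,-25) -> (1.5,-29.33) [heading=300, move]
FD 1: (1.5,-29.33) -> (2,-30.196) [heading=300, move]
Final: pos=(2,-30.196), heading=300, 4 segment(s) drawn

Answer: 2 -30.196 300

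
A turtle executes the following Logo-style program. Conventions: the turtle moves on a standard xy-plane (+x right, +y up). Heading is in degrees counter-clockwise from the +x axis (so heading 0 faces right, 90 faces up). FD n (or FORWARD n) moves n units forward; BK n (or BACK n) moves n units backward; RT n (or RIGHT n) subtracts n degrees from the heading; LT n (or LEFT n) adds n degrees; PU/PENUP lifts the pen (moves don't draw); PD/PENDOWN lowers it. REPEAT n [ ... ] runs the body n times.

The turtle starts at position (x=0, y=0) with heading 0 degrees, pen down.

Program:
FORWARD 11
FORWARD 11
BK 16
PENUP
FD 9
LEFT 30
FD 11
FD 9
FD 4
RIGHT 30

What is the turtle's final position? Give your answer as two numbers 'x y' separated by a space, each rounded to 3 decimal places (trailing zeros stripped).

Executing turtle program step by step:
Start: pos=(0,0), heading=0, pen down
FD 11: (0,0) -> (11,0) [heading=0, draw]
FD 11: (11,0) -> (22,0) [heading=0, draw]
BK 16: (22,0) -> (6,0) [heading=0, draw]
PU: pen up
FD 9: (6,0) -> (15,0) [heading=0, move]
LT 30: heading 0 -> 30
FD 11: (15,0) -> (24.526,5.5) [heading=30, move]
FD 9: (24.526,5.5) -> (32.321,10) [heading=30, move]
FD 4: (32.321,10) -> (35.785,12) [heading=30, move]
RT 30: heading 30 -> 0
Final: pos=(35.785,12), heading=0, 3 segment(s) drawn

Answer: 35.785 12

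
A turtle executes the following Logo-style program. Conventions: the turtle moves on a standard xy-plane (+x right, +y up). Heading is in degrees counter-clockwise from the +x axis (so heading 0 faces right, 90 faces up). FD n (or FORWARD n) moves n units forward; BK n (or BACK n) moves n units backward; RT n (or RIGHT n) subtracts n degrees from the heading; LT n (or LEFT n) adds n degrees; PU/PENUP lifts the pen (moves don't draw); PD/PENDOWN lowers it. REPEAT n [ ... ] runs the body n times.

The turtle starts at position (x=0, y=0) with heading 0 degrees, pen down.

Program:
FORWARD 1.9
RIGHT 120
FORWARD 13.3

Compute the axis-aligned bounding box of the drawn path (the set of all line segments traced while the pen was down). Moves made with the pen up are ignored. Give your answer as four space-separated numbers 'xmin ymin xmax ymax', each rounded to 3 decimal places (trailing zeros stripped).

Answer: -4.75 -11.518 1.9 0

Derivation:
Executing turtle program step by step:
Start: pos=(0,0), heading=0, pen down
FD 1.9: (0,0) -> (1.9,0) [heading=0, draw]
RT 120: heading 0 -> 240
FD 13.3: (1.9,0) -> (-4.75,-11.518) [heading=240, draw]
Final: pos=(-4.75,-11.518), heading=240, 2 segment(s) drawn

Segment endpoints: x in {-4.75, 0, 1.9}, y in {-11.518, 0}
xmin=-4.75, ymin=-11.518, xmax=1.9, ymax=0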